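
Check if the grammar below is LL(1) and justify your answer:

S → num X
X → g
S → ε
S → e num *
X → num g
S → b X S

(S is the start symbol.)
Relevant sets:
  FOLLOW(S) = { $ }

For S:
  PREDICT(S → num X) = { 'num' }
  PREDICT(S → ε) = { $ }
  PREDICT(S → e num '*') = { 'e' }
  PREDICT(S → b X S) = { 'b' }
For X:
  PREDICT(X → g) = { 'g' }
  PREDICT(X → num g) = { 'num' }

All predict sets are disjoint. The grammar IS LL(1).

Answer: Yes, the grammar is LL(1).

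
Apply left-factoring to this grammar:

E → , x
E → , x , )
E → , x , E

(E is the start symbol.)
E → , x E'
E' → ε
E' → , E''
E'' → )
E'' → E

Left-factoring transforms A → αβ₁ | αβ₂ into A → αA' and A' → β₁ | β₂
(α is the longest common prefix among the alternatives). Repeat until
no nonterminal has two alternatives with a common prefix.

Round 1: E has alternatives sharing prefix ', x'. Introduce E': E → , x E'
  Add: E' → ε
  Add: E' → , )
  Add: E' → , E

Round 2: E' has alternatives sharing prefix ','. Introduce E'': E' → , E''
  Add: E'' → )
  Add: E'' → E

No remaining common prefixes — done.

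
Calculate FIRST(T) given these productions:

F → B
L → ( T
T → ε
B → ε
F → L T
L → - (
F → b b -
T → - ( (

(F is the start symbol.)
{ '-', ε }

From T → ε:
  - ε-production, so ε ∈ FIRST(T)
From T → - ( (:
  - '-' is a terminal: add '-' and stop

Collecting: FIRST(T) = { '-', ε }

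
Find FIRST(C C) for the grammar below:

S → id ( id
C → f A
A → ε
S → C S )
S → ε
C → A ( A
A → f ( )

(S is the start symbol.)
FIRST sets of the non-terminals involved (from the grammar, by fixed-point iteration):
  FIRST(C) = { '(', 'f' }

To compute FIRST(C C), process the symbols left to right:
Symbol C is a non-terminal. Add FIRST(C) \ {ε} = { '(', 'f' }
C is not nullable (ε ∉ FIRST(C)), so stop here.
FIRST(C C) = { '(', 'f' }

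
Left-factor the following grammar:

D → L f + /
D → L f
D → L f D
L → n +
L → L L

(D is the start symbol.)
Left-factoring transforms A → αβ₁ | αβ₂ into A → αA' and A' → β₁ | β₂
(α is the longest common prefix among the alternatives). Repeat until
no nonterminal has two alternatives with a common prefix.

Round 1: D has alternatives sharing prefix 'L f'. Introduce D': D → L f D'
  Add: D' → + /
  Add: D' → ε
  Add: D' → D

No remaining common prefixes — done.

Resulting grammar:
D → L f D'
D' → + /
D' → ε
D' → D
L → n +
L → L L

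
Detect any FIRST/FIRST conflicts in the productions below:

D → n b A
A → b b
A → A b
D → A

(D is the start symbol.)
Yes. A → b b / A → A b on { 'b' }

A FIRST/FIRST conflict occurs when two productions N → α and N → β for the same non-terminal have FIRST(α) ∩ FIRST(β) ≠ ∅ (with ε ∈ FIRST of a nullable right-hand side, so two nullable alternatives also conflict).

FIRST sets of the non-terminals at (or reachable through a nullable prefix from) the front of some alternative:
  FIRST(A) = { 'b' }

Productions for D:
  D → n b A: FIRST = { 'n' }
  D → A: FIRST = { 'b' }
Productions for A:
  A → b b: FIRST = { 'b' }
  A → A b: FIRST = { 'b' }

Conflict for A: A → b b and A → A b
  Overlap: { 'b' }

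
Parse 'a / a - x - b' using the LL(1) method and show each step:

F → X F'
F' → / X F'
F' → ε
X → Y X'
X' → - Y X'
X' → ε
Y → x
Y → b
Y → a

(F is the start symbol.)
LL(1) parsing maintains a stack (initially the start symbol over $) and the input. At each step: if the stack top is a terminal, match it against the current input token; if it is a non-terminal N, replace it with the RHS of M[N, lookahead] (the unique production whose predict set contains the lookahead).

Stack is shown with the top on the left.

Stack        Input            Action
------------------------------------
F $          a / a - x - b $  output F → X F'
X F' $       a / a - x - b $  output X → Y X'
Y X' F' $    a / a - x - b $  output Y → a
a X' F' $    a / a - x - b $  match 'a'
X' F' $      / a - x - b $    output X' → ε
F' $         / a - x - b $    output F' → / X F'
/ X F' $     / a - x - b $    match '/'
X F' $       a - x - b $      output X → Y X'
Y X' F' $    a - x - b $      output Y → a
a X' F' $    a - x - b $      match 'a'
X' F' $      - x - b $        output X' → - Y X'
- Y X' F' $  - x - b $        match '-'
Y X' F' $    x - b $          output Y → x
x X' F' $    x - b $          match 'x'
X' F' $      - b $            output X' → - Y X'
- Y X' F' $  - b $            match '-'
Y X' F' $    b $              output Y → b
b X' F' $    b $              match 'b'
X' F' $      $                output X' → ε
F' $         $                output F' → ε
$            $                accept

The string is accepted.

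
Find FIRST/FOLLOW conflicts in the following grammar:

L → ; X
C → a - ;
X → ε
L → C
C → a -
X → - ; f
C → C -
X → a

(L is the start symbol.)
No FIRST/FOLLOW conflicts.

Nullable non-terminals: X.

X: nullable alternative(s) X → ε; FOLLOW(X) = { $ }
  X → ε: FIRST \ {ε} = { } — this is the only nullable alternative, skip
  X → - ; f: FIRST \ {ε} = { '-' } — disjoint from FOLLOW(X)
  X → a: FIRST \ {ε} = { 'a' } — disjoint from FOLLOW(X)

C, L have no nullable alternative, so no FIRST/FOLLOW check is needed there.

No FIRST/FOLLOW conflicts found.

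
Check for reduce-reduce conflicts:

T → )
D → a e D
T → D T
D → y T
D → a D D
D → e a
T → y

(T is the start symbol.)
No reduce-reduce conflicts

A reduce-reduce conflict occurs when an LR(0) state has two complete items [A → α .] and [B → β .] — both call for a reduction, and with no lookahead the parser cannot choose between them.

Augment with T' → T and build the canonical LR(0) collection (I0 = CLOSURE({[T' → . T]}), then GOTO on every symbol after a dot until no new states appear). It has 16 states:
  I0: { [D → . a D D], [D → . a e D], [D → . e a], [D → . y T], [T → . )], [T → . D T], [T → . y], [T' → . T] }  — shift
  I1: { [T → ) .] }  — reduce
  I2: { [D → . a D D], [D → . a e D], [D → . e a], [D → . y T], [T → . )], [T → . D T], [T → . y], [T → D . T] }  — shift
  I3: { [T' → T .] }  — accept
  I4: { [D → . a D D], [D → . a e D], [D → . e a], [D → . y T], [D → a . D D], [D → a . e D] }  — shift
  I5: { [D → e . a] }  — shift
  I6: { [D → . a D D], [D → . a e D], [D → . e a], [D → . y T], [D → y . T], [T → . )], [T → . D T], [T → . y], [T → y .] }  — shift, reduce
  I7: { [D → y T .] }  — reduce
  I8: { [D → e a .] }  — reduce
  I9: { [D → . a D D], [D → . a e D], [D → . e a], [D → . y T], [D → a D . D] }  — shift
  I10: { [D → . a D D], [D → . a e D], [D → . e a], [D → . y T], [D → a e . D], [D → e . a] }  — shift
  I11: { [D → . a D D], [D → . a e D], [D → . e a], [D → . y T], [D → y . T], [T → . )], [T → . D T], [T → . y] }  — shift
  I12: { [D → a e D .] }  — reduce
  I13: { [D → . a D D], [D → . a e D], [D → . e a], [D → . y T], [D → a . D D], [D → a . e D], [D → e a .] }  — shift, reduce
  I14: { [D → a D D .] }  — reduce
  I15: { [T → D T .] }  — reduce

No state contains more than one complete item.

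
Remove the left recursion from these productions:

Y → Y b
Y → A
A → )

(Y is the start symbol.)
Y → A Y'
Y' → b Y'
Y' → ε
A → )

Y is directly left-recursive. The standard transformation for
  A → A α₁ | ... | A α_m | β₁ | ... | β_n
is
  A  → β₁ A' | ... | β_n A'
  A' → α₁ A' | ... | α_m A' | ε

Y → A becomes Y → A Y'
Y → Y b becomes Y' → b Y'
Add Y' → ε

Productions for other non-terminals are unchanged:
  A → )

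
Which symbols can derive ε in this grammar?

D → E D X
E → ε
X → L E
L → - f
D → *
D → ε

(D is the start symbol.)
A non-terminal is nullable if it can derive ε (the empty string): either it has an ε-production, or it has a production whose right-hand side consists entirely of nullable non-terminals.

ε-productions: E → ε, D → ε
So E, D are immediately nullable.
No further non-terminal can be added: every production for the remaining non-terminals contains a terminal or a non-nullable non-terminal.
Nullable = { 'D', 'E' }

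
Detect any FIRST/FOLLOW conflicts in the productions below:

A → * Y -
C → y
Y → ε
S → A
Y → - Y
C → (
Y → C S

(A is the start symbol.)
Nullable non-terminals: Y.
FIRST sets used below: FIRST(C) = { '(', 'y' }

Y: nullable alternative(s) Y → ε; FOLLOW(Y) = { '-' }
  Y → ε: FIRST \ {ε} = { } — this is the only nullable alternative, skip
  Y → - Y: FIRST \ {ε} = { '-' } — overlaps FOLLOW(Y) on { '-' }: CONFLICT
  Y → C S: FIRST \ {ε} = { '(', 'y' } — disjoint from FOLLOW(Y)

A, C, S have no nullable alternative, so no FIRST/FOLLOW check is needed there.

So the grammar has 1 FIRST/FOLLOW conflict (marked CONFLICT above).

Answer: Yes. Y → '-' Y with FOLLOW(Y) on { '-' }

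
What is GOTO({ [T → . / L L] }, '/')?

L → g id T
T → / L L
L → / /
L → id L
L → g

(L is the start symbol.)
{ [L → . / /], [L → . g id T], [L → . g], [L → . id L], [T → / . L L] }

GOTO(I, '/') = CLOSURE({ [A → αX.β] : [A → α.Xβ] ∈ I, X = '/' })

Items with dot before '/', with the dot advanced:
  [T → . / L L] → [T → / . L L]
Closure of the advanced items:
  [T → / . L L] has the dot before L: add [L → . g id T], [L → . / /], [L → . id L], [L → . g]

GOTO = { [L → . / /], [L → . g id T], [L → . g], [L → . id L], [T → / . L L] }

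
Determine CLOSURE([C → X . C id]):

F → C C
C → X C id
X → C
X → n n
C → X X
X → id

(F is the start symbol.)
{ [C → . X C id], [C → . X X], [C → X . C id], [X → . C], [X → . id], [X → . n n] }

Start with: [C → X . C id]
  [C → X . C id] has the dot before C: add [C → . X C id], [C → . X X]
  [C → . X C id] has the dot before X: add [X → . C], [X → . n n], [X → . id]
No further items can be added.

CLOSURE = { [C → . X C id], [C → . X X], [C → X . C id], [X → . C], [X → . id], [X → . n n] }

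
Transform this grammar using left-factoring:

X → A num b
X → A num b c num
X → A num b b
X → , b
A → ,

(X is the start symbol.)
Left-factoring transforms A → αβ₁ | αβ₂ into A → αA' and A' → β₁ | β₂
(α is the longest common prefix among the alternatives). Repeat until
no nonterminal has two alternatives with a common prefix.

Round 1: X has alternatives sharing prefix 'A num b'. Introduce X': X → A num b X'
  Add: X' → ε
  Add: X' → c num
  Add: X' → b

No remaining common prefixes — done.

Resulting grammar:
X → A num b X'
X' → ε
X' → c num
X' → b
X → , b
A → ,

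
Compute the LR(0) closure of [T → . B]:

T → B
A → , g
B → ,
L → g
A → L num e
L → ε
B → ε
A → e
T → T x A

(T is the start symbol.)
To compute CLOSURE, for each item [A → α.Bβ] where B is a non-terminal, add [B → .γ] for all productions B → γ; repeat for the newly added items until nothing changes.

Start with: [T → . B]
  [T → . B] has the dot before B: add [B → . ,], [B → .]
No further items can be added.

CLOSURE = { [B → . ,], [B → .], [T → . B] }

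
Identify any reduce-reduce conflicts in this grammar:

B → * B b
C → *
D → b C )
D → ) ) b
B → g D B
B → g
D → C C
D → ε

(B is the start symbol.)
Yes — I3: [B → g .] vs [D → .]

A reduce-reduce conflict occurs when an LR(0) state has two complete items [A → α .] and [B → β .] — both call for a reduction, and with no lookahead the parser cannot choose between them.

Augment with B' → B and build the canonical LR(0) collection (I0 = CLOSURE({[B' → . B]}), then GOTO on every symbol after a dot until no new states appear). It has 17 states:
  I0: { [B → . * B b], [B → . g D B], [B → . g], [B' → . B] }  — shift
  I1: { [B → * . B b], [B → . * B b], [B → . g D B], [B → . g] }  — shift
  I2: { [B' → B .] }  — accept
  I3: { [B → g . D B], [B → g .], [C → . *], [D → . ) ) b], [D → . C C], [D → . b C )], [D → .] }  — shift, 2 reduces
  I4: { [D → ) . ) b] }  — shift
  I5: { [C → * .] }  — reduce
  I6: { [C → . *], [D → C . C] }  — shift
  I7: { [B → . * B b], [B → . g D B], [B → . g], [B → g D . B] }  — shift
  I8: { [C → . *], [D → b . C )] }  — shift
  I9: { [D → b C . )] }  — shift
  I10: { [D → b C ) .] }  — reduce
  I11: { [B → g D B .] }  — reduce
  I12: { [D → C C .] }  — reduce
  I13: { [D → ) ) . b] }  — shift
  I14: { [D → ) ) b .] }  — reduce
  I15: { [B → * B . b] }  — shift
  I16: { [B → * B b .] }  — reduce

I3 contains complete items [B → g .], [D → .] — reduce-reduce conflict.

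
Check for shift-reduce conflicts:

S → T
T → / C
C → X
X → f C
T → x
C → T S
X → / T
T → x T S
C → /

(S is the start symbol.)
Yes — I4: [T → x .] vs [T → . / C]; I7: [C → / .] vs [C → . /]; I14: [X → / T .] vs [T → . / C]

A shift-reduce conflict occurs when an LR(0) state has both:
  - a complete (reduce) item [A → α .] (dot at the end), and
  - a shift item [B → β . c γ] (dot before a terminal).

Augment with S' → S and build the canonical LR(0) collection (I0 = CLOSURE({[S' → . S]}), then GOTO on every symbol after a dot until no new states appear). It has 15 states:
  I0: { [S → . T], [S' → . S], [T → . / C], [T → . x T S], [T → . x] }  — shift
  I1: { [C → . /], [C → . T S], [C → . X], [T → . / C], [T → . x T S], [T → . x], [T → / . C], [X → . / T], [X → . f C] }  — shift
  I2: { [S' → S .] }  — accept
  I3: { [S → T .] }  — reduce
  I4: { [T → . / C], [T → . x T S], [T → . x], [T → x . T S], [T → x .] }  — shift, reduce
  I5: { [S → . T], [T → . / C], [T → . x T S], [T → . x], [T → x T . S] }  — shift
  I6: { [T → x T S .] }  — reduce
  I7: { [C → . /], [C → . T S], [C → . X], [C → / .], [T → . / C], [T → . x T S], [T → . x], [T → / . C], [X → . / T], [X → . f C], [X → / . T] }  — shift, reduce
  I8: { [T → / C .] }  — reduce
  I9: { [C → T . S], [S → . T], [T → . / C], [T → . x T S], [T → . x] }  — shift
  I10: { [C → X .] }  — reduce
  I11: { [C → . /], [C → . T S], [C → . X], [T → . / C], [T → . x T S], [T → . x], [X → . / T], [X → . f C], [X → f . C] }  — shift
  I12: { [X → f C .] }  — reduce
  I13: { [C → T S .] }  — reduce
  I14: { [C → T . S], [S → . T], [T → . / C], [T → . x T S], [T → . x], [X → / T .] }  — shift, reduce

I4 contains reduce item [T → x .] and shift items [T → . / C], [T → . x], [T → . x T S] — shift-reduce conflict.
I7 contains reduce item [C → / .] and shift items [C → . /], [T → . / C], [T → . x], [T → . x T S], [X → . / T], [X → . f C] — shift-reduce conflict.
I14 contains reduce item [X → / T .] and shift items [T → . / C], [T → . x], [T → . x T S] — shift-reduce conflict.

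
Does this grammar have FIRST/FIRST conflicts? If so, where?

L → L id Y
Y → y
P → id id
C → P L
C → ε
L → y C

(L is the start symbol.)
FIRST sets of the non-terminals at (or reachable through a nullable prefix from) the front of some alternative:
  FIRST(L) = { 'y' }
  FIRST(P) = { 'id' }

Productions for L:
  L → L id Y: FIRST = { 'y' }
  L → y C: FIRST = { 'y' }
Productions for C:
  C → P L: FIRST = { 'id' }
  C → ε: FIRST = { ε }
Y, P have only one production, so no FIRST/FIRST conflict is possible there.

Conflict for L: L → L id Y and L → y C
  Overlap: { 'y' }

Answer: Yes. L → L id Y / L → y C on { 'y' }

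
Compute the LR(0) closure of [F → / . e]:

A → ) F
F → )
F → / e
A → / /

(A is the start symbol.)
{ [F → / . e] }

Start with: [F → / . e]
The dot precedes the terminal e, so nothing is added.

CLOSURE = { [F → / . e] }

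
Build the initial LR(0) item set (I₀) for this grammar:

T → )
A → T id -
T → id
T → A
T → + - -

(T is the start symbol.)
{ [A → . T id -], [T → . )], [T → . + - -], [T → . A], [T → . id], [T' → . T] }

First, augment the grammar with T' → T
I₀ = CLOSURE({ [T' → . T] }):
  [T' → . T] has the dot before T: add [T → . )], [T → . id], [T → . A], [T → . + - -]
  [T → . A] has the dot before A: add [A → . T id -]
No further items can be added.

I₀ = { [A → . T id -], [T → . )], [T → . + - -], [T → . A], [T → . id], [T' → . T] }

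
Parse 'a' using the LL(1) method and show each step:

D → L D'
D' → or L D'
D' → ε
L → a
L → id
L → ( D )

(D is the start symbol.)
LL(1) parsing maintains a stack (initially the start symbol over $) and the input. At each step: if the stack top is a terminal, match it against the current input token; if it is a non-terminal N, replace it with the RHS of M[N, lookahead] (the unique production whose predict set contains the lookahead).

Stack is shown with the top on the left.

Stack   Input  Action
---------------------
D $     a $    output D → L D'
L D' $  a $    output L → a
a D' $  a $    match 'a'
D' $    $      output D' → ε
$       $      accept

The string is accepted.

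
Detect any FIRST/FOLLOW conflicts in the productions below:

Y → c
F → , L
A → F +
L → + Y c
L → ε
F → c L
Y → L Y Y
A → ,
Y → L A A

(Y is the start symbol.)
Yes. L → '+' Y c with FOLLOW(L) on { '+' }

A FIRST/FOLLOW conflict occurs when a non-terminal N has a nullable alternative N → β (β ⇒* ε) and another alternative N → α with FIRST(α) ∩ FOLLOW(N) ≠ ∅: on such a lookahead the parser cannot decide between expanding α and letting N vanish via β.

Nullable non-terminals: L.

L: nullable alternative(s) L → ε; FOLLOW(L) = { '+', ',', 'c' }
  L → + Y c: FIRST \ {ε} = { '+' } — overlaps FOLLOW(L) on { '+' }: CONFLICT
  L → ε: FIRST \ {ε} = { } — this is the only nullable alternative, skip

A, F, Y have no nullable alternative, so no FIRST/FOLLOW check is needed there.

So the grammar has 1 FIRST/FOLLOW conflict (marked CONFLICT above).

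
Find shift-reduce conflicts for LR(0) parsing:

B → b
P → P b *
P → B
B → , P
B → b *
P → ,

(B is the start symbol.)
Augment with B' → B and build the canonical LR(0) collection (I0 = CLOSURE({[B' → . B]}), then GOTO on every symbol after a dot until no new states appear). It has 10 states:
  I0: { [B → . , P], [B → . b *], [B → . b], [B' → . B] }  — shift
  I1: { [B → , . P], [B → . , P], [B → . b *], [B → . b], [P → . ,], [P → . B], [P → . P b *] }  — shift
  I2: { [B' → B .] }  — accept
  I3: { [B → b . *], [B → b .] }  — shift, reduce
  I4: { [B → b * .] }  — reduce
  I5: { [B → , . P], [B → . , P], [B → . b *], [B → . b], [P → , .], [P → . ,], [P → . B], [P → . P b *] }  — shift, reduce
  I6: { [P → B .] }  — reduce
  I7: { [B → , P .], [P → P . b *] }  — shift, reduce
  I8: { [P → P b . *] }  — shift
  I9: { [P → P b * .] }  — reduce

I3 contains reduce item [B → b .] and shift item [B → b . *] — shift-reduce conflict.
I5 contains reduce item [P → , .] and shift items [B → . , P], [B → . b], [B → . b *], [P → . ,] — shift-reduce conflict.
I7 contains reduce item [B → , P .] and shift item [P → P . b *] — shift-reduce conflict.

Answer: Yes — I3: [B → b .] vs [B → b . *]; I5: [P → , .] vs [B → . , P]; I7: [B → , P .] vs [P → P . b *]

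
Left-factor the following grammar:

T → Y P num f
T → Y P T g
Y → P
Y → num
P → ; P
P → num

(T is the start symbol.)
T → Y P T'
T' → num f
T' → T g
Y → P
Y → num
P → ; P
P → num

Left-factoring transforms A → αβ₁ | αβ₂ into A → αA' and A' → β₁ | β₂
(α is the longest common prefix among the alternatives). Repeat until
no nonterminal has two alternatives with a common prefix.

Round 1: T has alternatives sharing prefix 'Y P'. Introduce T': T → Y P T'
  Add: T' → num f
  Add: T' → T g

No remaining common prefixes — done.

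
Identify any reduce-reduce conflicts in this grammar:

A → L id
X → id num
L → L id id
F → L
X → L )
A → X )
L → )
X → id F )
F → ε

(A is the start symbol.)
A reduce-reduce conflict occurs when an LR(0) state has two complete items [A → α .] and [B → β .] — both call for a reduction, and with no lookahead the parser cannot choose between them.

Augment with A' → A and build the canonical LR(0) collection (I0 = CLOSURE({[A' → . A]}), then GOTO on every symbol after a dot until no new states appear). It has 15 states:
  I0: { [A → . L id], [A → . X )], [A' → . A], [L → . )], [L → . L id id], [X → . L )], [X → . id F )], [X → . id num] }  — shift
  I1: { [L → ) .] }  — reduce
  I2: { [A' → A .] }  — accept
  I3: { [A → L . id], [L → L . id id], [X → L . )] }  — shift
  I4: { [A → X . )] }  — shift
  I5: { [F → . L], [F → .], [L → . )], [L → . L id id], [X → id . F )], [X → id . num] }  — shift, reduce
  I6: { [X → id F . )] }  — shift
  I7: { [F → L .], [L → L . id id] }  — shift, reduce
  I8: { [X → id num .] }  — reduce
  I9: { [L → L id . id] }  — shift
  I10: { [L → L id id .] }  — reduce
  I11: { [X → id F ) .] }  — reduce
  I12: { [A → X ) .] }  — reduce
  I13: { [X → L ) .] }  — reduce
  I14: { [A → L id .], [L → L id . id] }  — shift, reduce

No state contains more than one complete item.

Answer: No reduce-reduce conflicts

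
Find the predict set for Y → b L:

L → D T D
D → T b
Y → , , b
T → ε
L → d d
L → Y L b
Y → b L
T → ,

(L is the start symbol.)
{ 'b' }

PREDICT(Y → b L) = (FIRST(RHS) \ {ε}) ∪ (FOLLOW(Y) if ε ∈ FIRST(RHS), i.e. RHS ⇒* ε)
FIRST(b L) = { 'b' }
ε ∉ FIRST(b L), so FOLLOW(Y) is not added.
PREDICT(Y → b L) = { 'b' }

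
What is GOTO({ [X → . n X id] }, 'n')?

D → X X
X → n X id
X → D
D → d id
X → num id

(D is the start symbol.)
GOTO(I, 'n') = CLOSURE({ [A → αX.β] : [A → α.Xβ] ∈ I, X = 'n' })

Items with dot before 'n', with the dot advanced:
  [X → . n X id] → [X → n . X id]
Closure of the advanced items:
  [X → n . X id] has the dot before X: add [X → . n X id], [X → . D], [X → . num id]
  [X → . D] has the dot before D: add [D → . X X], [D → . d id]

GOTO = { [D → . X X], [D → . d id], [X → . D], [X → . n X id], [X → . num id], [X → n . X id] }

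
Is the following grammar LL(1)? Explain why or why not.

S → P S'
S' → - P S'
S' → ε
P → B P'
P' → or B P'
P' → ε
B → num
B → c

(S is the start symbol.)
Yes, the grammar is LL(1).

A grammar is LL(1) if for each non-terminal N with multiple productions, the predict sets of those productions are pairwise disjoint, where PREDICT(N → α) = (FIRST(α) \ {ε}) ∪ (FOLLOW(N) if α ⇒* ε).

Relevant sets:
  FOLLOW(S') = { $ }
  FOLLOW(P') = { $, '-' }

For S':
  PREDICT(S' → '-' P S') = { '-' }
  PREDICT(S' → ε) = { $ }
For P':
  PREDICT(P' → or B P') = { 'or' }
  PREDICT(P' → ε) = { $, '-' }
For B:
  PREDICT(B → num) = { 'num' }
  PREDICT(B → c) = { 'c' }
S, P have a single production, so nothing to check there.

All predict sets are disjoint. The grammar IS LL(1).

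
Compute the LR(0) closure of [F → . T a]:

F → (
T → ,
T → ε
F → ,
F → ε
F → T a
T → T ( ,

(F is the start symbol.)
To compute CLOSURE, for each item [A → α.Bβ] where B is a non-terminal, add [B → .γ] for all productions B → γ; repeat for the newly added items until nothing changes.

Start with: [F → . T a]
  [F → . T a] has the dot before T: add [T → . ,], [T → .], [T → . T ( ,]
No further items can be added.

CLOSURE = { [F → . T a], [T → . ,], [T → . T ( ,], [T → .] }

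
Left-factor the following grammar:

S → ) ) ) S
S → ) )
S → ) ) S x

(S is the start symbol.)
S → ) ) S'
S' → ) S
S' → ε
S' → S x

Left-factoring transforms A → αβ₁ | αβ₂ into A → αA' and A' → β₁ | β₂
(α is the longest common prefix among the alternatives). Repeat until
no nonterminal has two alternatives with a common prefix.

Round 1: S has alternatives sharing prefix ') )'. Introduce S': S → ) ) S'
  Add: S' → ) S
  Add: S' → ε
  Add: S' → S x

No remaining common prefixes — done.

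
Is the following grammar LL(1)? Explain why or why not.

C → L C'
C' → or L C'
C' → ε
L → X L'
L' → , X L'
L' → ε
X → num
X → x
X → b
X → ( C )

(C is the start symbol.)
Yes, the grammar is LL(1).

Relevant sets:
  FOLLOW(C') = { $, ')' }
  FOLLOW(L') = { $, ')', 'or' }

For C':
  PREDICT(C' → or L C') = { 'or' }
  PREDICT(C' → ε) = { $, ')' }
For L':
  PREDICT(L' → ',' X L') = { ',' }
  PREDICT(L' → ε) = { $, ')', 'or' }
For X:
  PREDICT(X → num) = { 'num' }
  PREDICT(X → x) = { 'x' }
  PREDICT(X → b) = { 'b' }
  PREDICT(X → '(' C ')') = { '(' }
C, L have a single production, so nothing to check there.

All predict sets are disjoint. The grammar IS LL(1).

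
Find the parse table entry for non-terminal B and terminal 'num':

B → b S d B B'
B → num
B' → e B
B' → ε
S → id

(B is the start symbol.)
To find M[B, 'num'], we find productions for B where 'num' is in the predict set (PREDICT(N → α) = (FIRST(α) \ {ε}) ∪ (FOLLOW(N) if α ⇒* ε)).

B → b S d B B': PREDICT = { 'b' }
B → num: PREDICT = { 'num' }
  'num' is in predict set, so this production goes in M[B, 'num']

M[B, 'num'] = B → num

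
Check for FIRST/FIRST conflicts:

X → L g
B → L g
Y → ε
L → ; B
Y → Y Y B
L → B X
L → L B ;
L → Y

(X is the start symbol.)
A FIRST/FIRST conflict occurs when two productions N → α and N → β for the same non-terminal have FIRST(α) ∩ FIRST(β) ≠ ∅ (with ε ∈ FIRST of a nullable right-hand side, so two nullable alternatives also conflict).

FIRST sets of the non-terminals at (or reachable through a nullable prefix from) the front of some alternative:
  FIRST(Y) = { ';', 'g', ε }
  FIRST(B) = { ';', 'g' }
  FIRST(L) = { ';', 'g', ε }

Productions for Y:
  Y → ε: FIRST = { ε }
  Y → Y Y B: FIRST = { ';', 'g' }
Productions for L:
  L → ; B: FIRST = { ';' }
  L → B X: FIRST = { ';', 'g' }
  L → L B ;: FIRST = { ';', 'g' }
  L → Y: FIRST = { ';', 'g', ε }
X, B have only one production, so no FIRST/FIRST conflict is possible there.

Conflict for L: L → ; B and L → B X
  Overlap: { ';' }
Conflict for L: L → ; B and L → L B ;
  Overlap: { ';' }
Conflict for L: L → ; B and L → Y
  Overlap: { ';' }
Conflict for L: L → B X and L → L B ;
  Overlap: { ';', 'g' }
Conflict for L: L → B X and L → Y
  Overlap: { ';', 'g' }
Conflict for L: L → L B ; and L → Y
  Overlap: { ';', 'g' }

Answer: Yes. L → ';' B / L → B X on { ';' }; L → ';' B / L → L B ';' on { ';' }; L → ';' B / L → Y on { ';' }; L → B X / L → L B ';' on { ';', 'g' }; L → B X / L → Y on { ';', 'g' }; L → L B ';' / L → Y on { ';', 'g' }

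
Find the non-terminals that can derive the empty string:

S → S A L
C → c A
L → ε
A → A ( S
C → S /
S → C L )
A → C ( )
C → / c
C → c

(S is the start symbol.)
{ 'L' }

A non-terminal is nullable if it can derive ε (the empty string): either it has an ε-production, or it has a production whose right-hand side consists entirely of nullable non-terminals.

ε-productions: L → ε
So L is immediately nullable.
No further non-terminal can be added: every production for the remaining non-terminals contains a terminal or a non-nullable non-terminal.
Nullable = { 'L' }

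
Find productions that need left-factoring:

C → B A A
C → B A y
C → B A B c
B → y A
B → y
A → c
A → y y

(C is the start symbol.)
Left-factoring is needed when two productions for the same non-terminal
share a common prefix on the right-hand side.

Productions for C:
  C → B A A
  C → B A y
  C → B A B c
Productions for B:
  B → y A
  B → y
Productions for A:
  A → c
  A → y y

Found common prefix 'B A' in productions for C
Found common prefix 'y' in productions for B

Answer: Yes, C has productions with common prefix 'B A'; B has productions with common prefix 'y'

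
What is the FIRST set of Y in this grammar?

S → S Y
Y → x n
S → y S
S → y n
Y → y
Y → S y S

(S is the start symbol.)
{ 'x', 'y' }

FIRST sets of the other non-terminals involved (by the same procedure, iterated to a fixed point):
  FIRST(S) = { 'y' }

From Y → x n:
  - x is a terminal: add 'x' and stop
From Y → y:
  - y is a terminal: add 'y' and stop
From Y → S y S:
  - S is a non-terminal: add FIRST(S) \ {ε} = { 'y' }
    S is not nullable, so stop

Collecting: FIRST(Y) = { 'x', 'y' }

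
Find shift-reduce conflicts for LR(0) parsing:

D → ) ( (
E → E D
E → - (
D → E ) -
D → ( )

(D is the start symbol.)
A shift-reduce conflict occurs when an LR(0) state has both:
  - a complete (reduce) item [A → α .] (dot at the end), and
  - a shift item [B → β . c γ] (dot before a terminal).

Augment with D' → D and build the canonical LR(0) collection (I0 = CLOSURE({[D' → . D]}), then GOTO on every symbol after a dot until no new states appear). It has 13 states:
  I0: { [D → . ( )], [D → . ) ( (], [D → . E ) -], [D' → . D], [E → . - (], [E → . E D] }  — shift
  I1: { [D → ( . )] }  — shift
  I2: { [D → ) . ( (] }  — shift
  I3: { [E → - . (] }  — shift
  I4: { [D' → D .] }  — accept
  I5: { [D → . ( )], [D → . ) ( (], [D → . E ) -], [D → E . ) -], [E → . - (], [E → . E D], [E → E . D] }  — shift
  I6: { [D → ) . ( (], [D → E ) . -] }  — shift
  I7: { [E → E D .] }  — reduce
  I8: { [D → ) ( . (] }  — shift
  I9: { [D → E ) - .] }  — reduce
  I10: { [D → ) ( ( .] }  — reduce
  I11: { [E → - ( .] }  — reduce
  I12: { [D → ( ) .] }  — reduce

No state contains both a complete item and a shift item.

Answer: No shift-reduce conflicts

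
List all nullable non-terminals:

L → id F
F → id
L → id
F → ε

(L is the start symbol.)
ε-productions: F → ε
So F is immediately nullable.
No further non-terminal can be added: every production for the remaining non-terminals contains a terminal or a non-nullable non-terminal.
Nullable = { 'F' }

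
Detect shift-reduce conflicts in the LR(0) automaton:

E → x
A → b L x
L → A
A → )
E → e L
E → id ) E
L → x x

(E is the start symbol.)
No shift-reduce conflicts

A shift-reduce conflict occurs when an LR(0) state has both:
  - a complete (reduce) item [A → α .] (dot at the end), and
  - a shift item [B → β . c γ] (dot before a terminal).

Augment with E' → E and build the canonical LR(0) collection (I0 = CLOSURE({[E' → . E]}), then GOTO on every symbol after a dot until no new states appear). It has 15 states:
  I0: { [E → . e L], [E → . id ) E], [E → . x], [E' → . E] }  — shift
  I1: { [E' → E .] }  — accept
  I2: { [A → . )], [A → . b L x], [E → e . L], [L → . A], [L → . x x] }  — shift
  I3: { [E → id . ) E] }  — shift
  I4: { [E → x .] }  — reduce
  I5: { [E → . e L], [E → . id ) E], [E → . x], [E → id ) . E] }  — shift
  I6: { [E → id ) E .] }  — reduce
  I7: { [A → ) .] }  — reduce
  I8: { [L → A .] }  — reduce
  I9: { [E → e L .] }  — reduce
  I10: { [A → . )], [A → . b L x], [A → b . L x], [L → . A], [L → . x x] }  — shift
  I11: { [L → x . x] }  — shift
  I12: { [L → x x .] }  — reduce
  I13: { [A → b L . x] }  — shift
  I14: { [A → b L x .] }  — reduce

No state contains both a complete item and a shift item.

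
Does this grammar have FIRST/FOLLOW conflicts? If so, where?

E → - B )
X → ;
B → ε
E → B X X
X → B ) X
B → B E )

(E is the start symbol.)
Yes. B → B E ')' with FOLLOW(B) on { ')', '-', ';' }

A FIRST/FOLLOW conflict occurs when a non-terminal N has a nullable alternative N → β (β ⇒* ε) and another alternative N → α with FIRST(α) ∩ FOLLOW(N) ≠ ∅: on such a lookahead the parser cannot decide between expanding α and letting N vanish via β.

Nullable non-terminals: B.
FIRST sets used below: FIRST(B) = { ')', '-', ';', ε }, FIRST(E) = { ')', '-', ';' }

B: nullable alternative(s) B → ε; FOLLOW(B) = { ')', '-', ';' }
  B → ε: FIRST \ {ε} = { } — this is the only nullable alternative, skip
  B → B E ): FIRST \ {ε} = { ')', '-', ';' } — overlaps FOLLOW(B) on { ')', '-', ';' }: CONFLICT

E, X have no nullable alternative, so no FIRST/FOLLOW check is needed there.

So the grammar has 1 FIRST/FOLLOW conflict (marked CONFLICT above).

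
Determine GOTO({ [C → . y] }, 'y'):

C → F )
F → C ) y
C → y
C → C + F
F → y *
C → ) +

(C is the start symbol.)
{ [C → y .] }

GOTO(I, 'y') = CLOSURE({ [A → αX.β] : [A → α.Xβ] ∈ I, X = 'y' })

Items with dot before 'y', with the dot advanced:
  [C → . y] → [C → y .]
Closure adds nothing (no advanced item has the dot before a non-terminal).

GOTO = { [C → y .] }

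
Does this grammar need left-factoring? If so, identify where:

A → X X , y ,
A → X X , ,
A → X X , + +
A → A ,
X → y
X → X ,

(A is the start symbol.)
Left-factoring is needed when two productions for the same non-terminal
share a common prefix on the right-hand side.

Productions for A:
  A → X X , y ,
  A → X X , ,
  A → X X , + +
  A → A ,
Productions for X:
  X → y
  X → X ,

Found common prefix 'X X ,' in productions for A

Answer: Yes, A has productions with common prefix 'X X ,'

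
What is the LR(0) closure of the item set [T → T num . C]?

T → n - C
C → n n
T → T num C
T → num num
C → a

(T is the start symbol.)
{ [C → . a], [C → . n n], [T → T num . C] }

To compute CLOSURE, for each item [A → α.Bβ] where B is a non-terminal, add [B → .γ] for all productions B → γ; repeat for the newly added items until nothing changes.

Start with: [T → T num . C]
  [T → T num . C] has the dot before C: add [C → . n n], [C → . a]
No further items can be added.

CLOSURE = { [C → . a], [C → . n n], [T → T num . C] }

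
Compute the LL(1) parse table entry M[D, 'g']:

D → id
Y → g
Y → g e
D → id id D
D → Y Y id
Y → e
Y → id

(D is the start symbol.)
To find M[D, 'g'], we find productions for D where 'g' is in the predict set (PREDICT(N → α) = (FIRST(α) \ {ε}) ∪ (FOLLOW(N) if α ⇒* ε)).

Relevant sets:
  FIRST(Y) = { 'e', 'g', 'id' }

D → id: PREDICT = { 'id' }
D → id id D: PREDICT = { 'id' }
D → Y Y id: PREDICT = { 'e', 'g', 'id' }
  'g' is in predict set, so this production goes in M[D, 'g']

M[D, 'g'] = D → Y Y id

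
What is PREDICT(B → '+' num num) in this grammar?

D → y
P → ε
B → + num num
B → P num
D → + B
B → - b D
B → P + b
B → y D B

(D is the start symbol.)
PREDICT(B → '+' num num) = (FIRST(RHS) \ {ε}) ∪ (FOLLOW(B) if ε ∈ FIRST(RHS), i.e. RHS ⇒* ε)
FIRST('+' num num) = { '+' }
ε ∉ FIRST('+' num num), so FOLLOW(B) is not added.
PREDICT(B → '+' num num) = { '+' }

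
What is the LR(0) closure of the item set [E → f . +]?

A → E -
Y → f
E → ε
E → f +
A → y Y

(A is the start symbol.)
{ [E → f . +] }

Start with: [E → f . +]
The dot precedes the terminal '+', so nothing is added.

CLOSURE = { [E → f . +] }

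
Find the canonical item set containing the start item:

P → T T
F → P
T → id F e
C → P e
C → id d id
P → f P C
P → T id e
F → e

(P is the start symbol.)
{ [P → . T T], [P → . T id e], [P → . f P C], [P' → . P], [T → . id F e] }

First, augment the grammar with P' → P
I₀ = CLOSURE({ [P' → . P] }):
  [P' → . P] has the dot before P: add [P → . T T], [P → . f P C], [P → . T id e]
  [P → . T T] has the dot before T: add [T → . id F e]
No further items can be added.

I₀ = { [P → . T T], [P → . T id e], [P → . f P C], [P' → . P], [T → . id F e] }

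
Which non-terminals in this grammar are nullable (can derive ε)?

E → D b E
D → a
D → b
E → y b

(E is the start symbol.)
None

There are no ε-productions, so no non-terminal can derive ε.
No non-terminals are nullable.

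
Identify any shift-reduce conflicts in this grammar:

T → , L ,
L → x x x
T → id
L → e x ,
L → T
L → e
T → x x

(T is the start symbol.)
Augment with T' → T and build the canonical LR(0) collection (I0 = CLOSURE({[T' → . T]}), then GOTO on every symbol after a dot until no new states appear). It has 15 states:
  I0: { [T → . , L ,], [T → . id], [T → . x x], [T' → . T] }  — shift
  I1: { [L → . T], [L → . e x ,], [L → . e], [L → . x x x], [T → , . L ,], [T → . , L ,], [T → . id], [T → . x x] }  — shift
  I2: { [T' → T .] }  — accept
  I3: { [T → id .] }  — reduce
  I4: { [T → x . x] }  — shift
  I5: { [T → x x .] }  — reduce
  I6: { [T → , L . ,] }  — shift
  I7: { [L → T .] }  — reduce
  I8: { [L → e . x ,], [L → e .] }  — shift, reduce
  I9: { [L → x . x x], [T → x . x] }  — shift
  I10: { [L → x x . x], [T → x x .] }  — shift, reduce
  I11: { [L → x x x .] }  — reduce
  I12: { [L → e x . ,] }  — shift
  I13: { [L → e x , .] }  — reduce
  I14: { [T → , L , .] }  — reduce

I8 contains reduce item [L → e .] and shift item [L → e . x ,] — shift-reduce conflict.
I10 contains reduce item [T → x x .] and shift item [L → x x . x] — shift-reduce conflict.

Answer: Yes — I8: [L → e .] vs [L → e . x ,]; I10: [T → x x .] vs [L → x x . x]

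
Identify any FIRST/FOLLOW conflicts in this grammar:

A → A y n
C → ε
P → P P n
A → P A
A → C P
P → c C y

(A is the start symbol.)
A FIRST/FOLLOW conflict occurs when a non-terminal N has a nullable alternative N → β (β ⇒* ε) and another alternative N → α with FIRST(α) ∩ FOLLOW(N) ≠ ∅: on such a lookahead the parser cannot decide between expanding α and letting N vanish via β.

Nullable non-terminals: C.
C has a nullable alternative but only one production, so nothing to check.

A, P have no nullable alternative, so no FIRST/FOLLOW check is needed there.

No FIRST/FOLLOW conflicts found.

Answer: No FIRST/FOLLOW conflicts.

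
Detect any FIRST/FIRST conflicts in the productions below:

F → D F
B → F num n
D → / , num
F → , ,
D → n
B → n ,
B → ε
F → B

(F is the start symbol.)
Yes. F → D F / F → B on { '/', 'n' }; F → ',' ',' / F → B on { ',' }; B → F num n / B → n ',' on { 'n' }

A FIRST/FIRST conflict occurs when two productions N → α and N → β for the same non-terminal have FIRST(α) ∩ FIRST(β) ≠ ∅ (with ε ∈ FIRST of a nullable right-hand side, so two nullable alternatives also conflict).

FIRST sets of the non-terminals at (or reachable through a nullable prefix from) the front of some alternative:
  FIRST(D) = { '/', 'n' }
  FIRST(B) = { ',', '/', 'n', 'num', ε }
  FIRST(F) = { ',', '/', 'n', 'num', ε }

Productions for F:
  F → D F: FIRST = { '/', 'n' }
  F → , ,: FIRST = { ',' }
  F → B: FIRST = { ',', '/', 'n', 'num', ε }
Productions for B:
  B → F num n: FIRST = { ',', '/', 'n', 'num' }
  B → n ,: FIRST = { 'n' }
  B → ε: FIRST = { ε }
Productions for D:
  D → / , num: FIRST = { '/' }
  D → n: FIRST = { 'n' }

Conflict for F: F → D F and F → B
  Overlap: { '/', 'n' }
Conflict for F: F → , , and F → B
  Overlap: { ',' }
Conflict for B: B → F num n and B → n ,
  Overlap: { 'n' }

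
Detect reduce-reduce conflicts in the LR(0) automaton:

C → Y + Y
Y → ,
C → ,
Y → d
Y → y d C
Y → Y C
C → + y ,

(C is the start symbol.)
A reduce-reduce conflict occurs when an LR(0) state has two complete items [A → α .] and [B → β .] — both call for a reduction, and with no lookahead the parser cannot choose between them.

Augment with C' → C and build the canonical LR(0) collection (I0 = CLOSURE({[C' → . C]}), then GOTO on every symbol after a dot until no new states appear). It has 16 states:
  I0: { [C → . + y ,], [C → . ,], [C → . Y + Y], [C' → . C], [Y → . ,], [Y → . Y C], [Y → . d], [Y → . y d C] }  — shift
  I1: { [C → + . y ,] }  — shift
  I2: { [C → , .], [Y → , .] }  — 2 reduces
  I3: { [C' → C .] }  — accept
  I4: { [C → . + y ,], [C → . ,], [C → . Y + Y], [C → Y . + Y], [Y → . ,], [Y → . Y C], [Y → . d], [Y → . y d C], [Y → Y . C] }  — shift
  I5: { [Y → d .] }  — reduce
  I6: { [Y → y . d C] }  — shift
  I7: { [C → . + y ,], [C → . ,], [C → . Y + Y], [Y → . ,], [Y → . Y C], [Y → . d], [Y → . y d C], [Y → y d . C] }  — shift
  I8: { [Y → y d C .] }  — reduce
  I9: { [C → + . y ,], [C → Y + . Y], [Y → . ,], [Y → . Y C], [Y → . d], [Y → . y d C] }  — shift
  I10: { [Y → Y C .] }  — reduce
  I11: { [Y → , .] }  — reduce
  I12: { [C → . + y ,], [C → . ,], [C → . Y + Y], [C → Y + Y .], [Y → . ,], [Y → . Y C], [Y → . d], [Y → . y d C], [Y → Y . C] }  — shift, reduce
  I13: { [C → + y . ,], [Y → y . d C] }  — shift
  I14: { [C → + y , .] }  — reduce
  I15: { [C → + y . ,] }  — shift

I2 contains complete items [C → , .], [Y → , .] — reduce-reduce conflict.

Answer: Yes — I2: [C → , .] vs [Y → , .]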